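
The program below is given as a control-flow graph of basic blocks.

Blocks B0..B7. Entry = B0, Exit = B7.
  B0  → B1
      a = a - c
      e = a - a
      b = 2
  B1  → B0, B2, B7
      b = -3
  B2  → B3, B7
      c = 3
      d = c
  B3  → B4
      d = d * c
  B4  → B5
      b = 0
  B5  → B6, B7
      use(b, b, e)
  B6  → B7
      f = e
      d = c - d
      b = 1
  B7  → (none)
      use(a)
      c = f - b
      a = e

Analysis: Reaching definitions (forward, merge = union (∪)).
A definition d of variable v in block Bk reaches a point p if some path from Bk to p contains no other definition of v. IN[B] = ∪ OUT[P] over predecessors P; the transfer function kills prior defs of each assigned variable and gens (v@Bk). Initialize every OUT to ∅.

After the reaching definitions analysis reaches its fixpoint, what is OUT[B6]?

Answer: {a@B0, b@B6, c@B2, d@B6, e@B0, f@B6}

Derivation:
Fixpoint table:
  B0:   IN={a@B0, b@B1, e@B0}   OUT={a@B0, b@B0, e@B0}
  B1:   IN={a@B0, b@B0, e@B0}   OUT={a@B0, b@B1, e@B0}
  B2:   IN={a@B0, b@B1, e@B0}   OUT={a@B0, b@B1, c@B2, d@B2, e@B0}
  B3:   IN={a@B0, b@B1, c@B2, d@B2, e@B0}   OUT={a@B0, b@B1, c@B2, d@B3, e@B0}
  B4:   IN={a@B0, b@B1, c@B2, d@B3, e@B0}   OUT={a@B0, b@B4, c@B2, d@B3, e@B0}
  B5:   IN={a@B0, b@B4, c@B2, d@B3, e@B0}   OUT={a@B0, b@B4, c@B2, d@B3, e@B0}
  B6:   IN={a@B0, b@B4, c@B2, d@B3, e@B0}   OUT={a@B0, b@B6, c@B2, d@B6, e@B0, f@B6}
  B7:   IN={a@B0, b@B1, b@B4, b@B6, c@B2, d@B2, d@B3, d@B6, e@B0, f@B6}   OUT={a@B7, b@B1, b@B4, b@B6, c@B7, d@B2, d@B3, d@B6, e@B0, f@B6}

Merge at B6: IN[B6] = OUT[B5] = {a@B0, b@B4, c@B2, d@B3, e@B0}
Applying B6's transfer function to that IN value gives OUT[B6] (row B6 above).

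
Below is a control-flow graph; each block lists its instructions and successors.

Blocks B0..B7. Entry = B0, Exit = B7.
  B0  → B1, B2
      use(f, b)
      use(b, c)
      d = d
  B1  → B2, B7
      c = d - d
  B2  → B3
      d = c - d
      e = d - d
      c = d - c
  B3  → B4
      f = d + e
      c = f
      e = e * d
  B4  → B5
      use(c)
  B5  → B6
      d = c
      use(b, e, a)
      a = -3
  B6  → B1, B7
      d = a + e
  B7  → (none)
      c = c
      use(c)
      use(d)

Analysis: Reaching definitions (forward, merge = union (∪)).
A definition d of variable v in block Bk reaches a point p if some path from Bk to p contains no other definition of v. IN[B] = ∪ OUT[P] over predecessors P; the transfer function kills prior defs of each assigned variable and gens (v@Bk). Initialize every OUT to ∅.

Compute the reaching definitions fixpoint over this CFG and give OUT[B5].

Answer: {a@B5, c@B3, d@B5, e@B3, f@B3}

Derivation:
Converged values:
  B0:  IN={}  OUT={d@B0}
  B1:  IN={a@B5, c@B3, d@B0, d@B6, e@B3, f@B3}  OUT={a@B5, c@B1, d@B0, d@B6, e@B3, f@B3}
  B2:  IN={a@B5, c@B1, d@B0, d@B6, e@B3, f@B3}  OUT={a@B5, c@B2, d@B2, e@B2, f@B3}
  B3:  IN={a@B5, c@B2, d@B2, e@B2, f@B3}  OUT={a@B5, c@B3, d@B2, e@B3, f@B3}
  B4:  IN={a@B5, c@B3, d@B2, e@B3, f@B3}  OUT={a@B5, c@B3, d@B2, e@B3, f@B3}
  B5:  IN={a@B5, c@B3, d@B2, e@B3, f@B3}  OUT={a@B5, c@B3, d@B5, e@B3, f@B3}
  B6:  IN={a@B5, c@B3, d@B5, e@B3, f@B3}  OUT={a@B5, c@B3, d@B6, e@B3, f@B3}
  B7:  IN={a@B5, c@B1, c@B3, d@B0, d@B6, e@B3, f@B3}  OUT={a@B5, c@B7, d@B0, d@B6, e@B3, f@B3}

Merge at B5: IN[B5] = OUT[B4] = {a@B5, c@B3, d@B2, e@B3, f@B3}
Applying B5's transfer function to that IN value gives OUT[B5] (row B5 above).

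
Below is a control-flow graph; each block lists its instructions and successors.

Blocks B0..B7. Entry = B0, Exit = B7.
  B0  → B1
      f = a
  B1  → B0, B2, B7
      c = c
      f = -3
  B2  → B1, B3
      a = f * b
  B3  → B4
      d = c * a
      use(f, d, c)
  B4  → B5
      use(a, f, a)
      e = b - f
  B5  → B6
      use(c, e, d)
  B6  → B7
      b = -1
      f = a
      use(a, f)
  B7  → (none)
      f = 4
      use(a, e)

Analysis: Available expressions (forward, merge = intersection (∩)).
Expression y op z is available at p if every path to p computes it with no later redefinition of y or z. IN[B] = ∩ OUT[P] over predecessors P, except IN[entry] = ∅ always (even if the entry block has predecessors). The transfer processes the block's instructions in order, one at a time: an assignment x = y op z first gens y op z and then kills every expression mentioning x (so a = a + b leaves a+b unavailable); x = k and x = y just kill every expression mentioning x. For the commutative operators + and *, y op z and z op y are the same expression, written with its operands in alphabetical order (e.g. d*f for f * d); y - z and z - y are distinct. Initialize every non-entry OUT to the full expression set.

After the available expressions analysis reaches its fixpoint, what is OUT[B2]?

Per-block solution:
  B0: | IN={} | OUT={}
  B1: | IN={} | OUT={}
  B2: | IN={} | OUT={b*f}
  B3: | IN={b*f} | OUT={a*c, b*f}
  B4: | IN={a*c, b*f} | OUT={a*c, b*f, b-f}
  B5: | IN={a*c, b*f, b-f} | OUT={a*c, b*f, b-f}
  B6: | IN={a*c, b*f, b-f} | OUT={a*c}
  B7: | IN={} | OUT={}

Merge at B2: IN[B2] = OUT[B1] = {}
Applying B2's transfer function to that IN value gives OUT[B2] (row B2 above).

Answer: {b*f}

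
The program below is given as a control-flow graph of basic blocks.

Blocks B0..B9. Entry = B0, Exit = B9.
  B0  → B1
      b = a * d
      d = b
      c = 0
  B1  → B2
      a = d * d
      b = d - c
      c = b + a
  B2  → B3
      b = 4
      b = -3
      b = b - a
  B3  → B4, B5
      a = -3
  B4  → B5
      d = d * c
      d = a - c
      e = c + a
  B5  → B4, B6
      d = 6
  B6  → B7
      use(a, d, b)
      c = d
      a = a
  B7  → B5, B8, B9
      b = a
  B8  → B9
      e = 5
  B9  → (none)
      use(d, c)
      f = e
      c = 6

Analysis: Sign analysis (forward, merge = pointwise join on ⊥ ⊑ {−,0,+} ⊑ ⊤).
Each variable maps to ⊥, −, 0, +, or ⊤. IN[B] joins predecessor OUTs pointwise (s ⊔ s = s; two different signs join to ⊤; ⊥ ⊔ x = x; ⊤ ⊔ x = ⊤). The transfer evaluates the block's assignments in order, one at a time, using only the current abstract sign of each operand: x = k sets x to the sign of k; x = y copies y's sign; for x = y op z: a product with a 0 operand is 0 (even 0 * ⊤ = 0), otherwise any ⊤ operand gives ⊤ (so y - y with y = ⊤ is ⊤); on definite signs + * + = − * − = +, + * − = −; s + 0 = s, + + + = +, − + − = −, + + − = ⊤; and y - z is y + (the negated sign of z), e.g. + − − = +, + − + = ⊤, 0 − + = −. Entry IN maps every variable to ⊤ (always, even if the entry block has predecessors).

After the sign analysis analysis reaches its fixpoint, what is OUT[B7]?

Per-block solution:
  B0:  IN=(all ⊤)  OUT={c:0; rest ⊤}
  B1:  IN={c:0; rest ⊤}  OUT=(all ⊤)
  B2:  IN=(all ⊤)  OUT=(all ⊤)
  B3:  IN=(all ⊤)  OUT={a:-; rest ⊤}
  B4:  IN={a:-; rest ⊤}  OUT={a:-; rest ⊤}
  B5:  IN={a:-; rest ⊤}  OUT={a:-, d:+; rest ⊤}
  B6:  IN={a:-, d:+; rest ⊤}  OUT={a:-, c:+, d:+; rest ⊤}
  B7:  IN={a:-, c:+, d:+; rest ⊤}  OUT={a:-, b:-, c:+, d:+; rest ⊤}
  B8:  IN={a:-, b:-, c:+, d:+; rest ⊤}  OUT={a:-, b:-, c:+, d:+, e:+; rest ⊤}
  B9:  IN={a:-, b:-, c:+, d:+; rest ⊤}  OUT={a:-, b:-, c:+, d:+; rest ⊤}

Merge at B7: IN[B7] = OUT[B6] = {a: -, b: ⊤, c: +, d: +, e: ⊤, f: ⊤}
Applying B7's transfer function to that IN value gives OUT[B7] (row B7 above).

Answer: {a: -, b: -, c: +, d: +, e: ⊤, f: ⊤}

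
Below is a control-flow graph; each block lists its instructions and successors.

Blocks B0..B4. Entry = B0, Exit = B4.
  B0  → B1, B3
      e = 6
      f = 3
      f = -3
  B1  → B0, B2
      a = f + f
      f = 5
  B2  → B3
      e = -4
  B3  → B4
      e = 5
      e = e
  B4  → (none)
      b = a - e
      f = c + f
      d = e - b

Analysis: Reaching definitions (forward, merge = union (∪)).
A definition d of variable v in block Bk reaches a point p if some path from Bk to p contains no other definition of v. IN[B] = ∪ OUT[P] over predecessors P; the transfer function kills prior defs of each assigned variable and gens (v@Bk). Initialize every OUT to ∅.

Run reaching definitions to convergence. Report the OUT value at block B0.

Answer: {a@B1, e@B0, f@B0}

Trace:
Converged values:
  B0:  IN={a@B1, e@B0, f@B1}  OUT={a@B1, e@B0, f@B0}
  B1:  IN={a@B1, e@B0, f@B0}  OUT={a@B1, e@B0, f@B1}
  B2:  IN={a@B1, e@B0, f@B1}  OUT={a@B1, e@B2, f@B1}
  B3:  IN={a@B1, e@B0, e@B2, f@B0, f@B1}  OUT={a@B1, e@B3, f@B0, f@B1}
  B4:  IN={a@B1, e@B3, f@B0, f@B1}  OUT={a@B1, b@B4, d@B4, e@B3, f@B4}

Merge at B0 (entry node, so the boundary value {} is joined with the incoming edge(s)): IN[B0] = {} ⊔ OUT[B1] = {a@B1, e@B0, f@B1}
Applying B0's transfer function to that IN value gives OUT[B0] (row B0 above).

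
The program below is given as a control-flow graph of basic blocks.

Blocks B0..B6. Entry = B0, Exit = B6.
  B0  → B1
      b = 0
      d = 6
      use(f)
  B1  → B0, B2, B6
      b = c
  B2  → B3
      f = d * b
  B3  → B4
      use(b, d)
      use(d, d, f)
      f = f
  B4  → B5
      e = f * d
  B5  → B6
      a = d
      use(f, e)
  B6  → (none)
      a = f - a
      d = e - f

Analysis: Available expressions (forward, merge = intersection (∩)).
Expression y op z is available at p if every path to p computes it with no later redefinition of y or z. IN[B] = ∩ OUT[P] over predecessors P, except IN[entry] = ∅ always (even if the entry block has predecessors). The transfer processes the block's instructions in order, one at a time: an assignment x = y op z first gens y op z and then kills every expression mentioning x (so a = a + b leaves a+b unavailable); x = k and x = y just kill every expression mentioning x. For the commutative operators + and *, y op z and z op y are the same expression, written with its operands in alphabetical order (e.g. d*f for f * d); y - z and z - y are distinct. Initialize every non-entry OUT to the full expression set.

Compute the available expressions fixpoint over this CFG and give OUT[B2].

Answer: {b*d}

Trace:
Per-block solution:
  B0: | IN={} | OUT={}
  B1: | IN={} | OUT={}
  B2: | IN={} | OUT={b*d}
  B3: | IN={b*d} | OUT={b*d}
  B4: | IN={b*d} | OUT={b*d, d*f}
  B5: | IN={b*d, d*f} | OUT={b*d, d*f}
  B6: | IN={} | OUT={e-f}

Merge at B2: IN[B2] = OUT[B1] = {}
Applying B2's transfer function to that IN value gives OUT[B2] (row B2 above).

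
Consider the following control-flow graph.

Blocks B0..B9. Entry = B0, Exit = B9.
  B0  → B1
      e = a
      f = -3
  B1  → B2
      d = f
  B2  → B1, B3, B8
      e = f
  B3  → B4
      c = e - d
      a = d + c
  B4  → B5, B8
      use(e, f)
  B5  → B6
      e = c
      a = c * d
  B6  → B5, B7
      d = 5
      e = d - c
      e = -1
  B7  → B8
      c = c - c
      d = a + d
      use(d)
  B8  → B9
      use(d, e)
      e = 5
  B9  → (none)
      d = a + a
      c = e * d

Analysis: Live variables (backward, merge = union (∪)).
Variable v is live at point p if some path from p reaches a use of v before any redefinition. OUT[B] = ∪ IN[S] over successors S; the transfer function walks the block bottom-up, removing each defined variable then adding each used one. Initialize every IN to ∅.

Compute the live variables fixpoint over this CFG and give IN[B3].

Converged values:
  B0:   IN={a}   OUT={a, f}
  B1:   IN={a, f}   OUT={a, d, f}
  B2:   IN={a, d, f}   OUT={a, d, e, f}
  B3:   IN={d, e, f}   OUT={a, c, d, e, f}
  B4:   IN={a, c, d, e, f}   OUT={a, c, d, e}
  B5:   IN={c, d}   OUT={a, c}
  B6:   IN={a, c}   OUT={a, c, d, e}
  B7:   IN={a, c, d, e}   OUT={a, d, e}
  B8:   IN={a, d, e}   OUT={a, e}
  B9:   IN={a, e}   OUT={}

Merge at B3: OUT[B3] = IN[B4] = {a, c, d, e, f}
Applying B3's transfer function to that OUT value gives IN[B3] (row B3 above).

Answer: {d, e, f}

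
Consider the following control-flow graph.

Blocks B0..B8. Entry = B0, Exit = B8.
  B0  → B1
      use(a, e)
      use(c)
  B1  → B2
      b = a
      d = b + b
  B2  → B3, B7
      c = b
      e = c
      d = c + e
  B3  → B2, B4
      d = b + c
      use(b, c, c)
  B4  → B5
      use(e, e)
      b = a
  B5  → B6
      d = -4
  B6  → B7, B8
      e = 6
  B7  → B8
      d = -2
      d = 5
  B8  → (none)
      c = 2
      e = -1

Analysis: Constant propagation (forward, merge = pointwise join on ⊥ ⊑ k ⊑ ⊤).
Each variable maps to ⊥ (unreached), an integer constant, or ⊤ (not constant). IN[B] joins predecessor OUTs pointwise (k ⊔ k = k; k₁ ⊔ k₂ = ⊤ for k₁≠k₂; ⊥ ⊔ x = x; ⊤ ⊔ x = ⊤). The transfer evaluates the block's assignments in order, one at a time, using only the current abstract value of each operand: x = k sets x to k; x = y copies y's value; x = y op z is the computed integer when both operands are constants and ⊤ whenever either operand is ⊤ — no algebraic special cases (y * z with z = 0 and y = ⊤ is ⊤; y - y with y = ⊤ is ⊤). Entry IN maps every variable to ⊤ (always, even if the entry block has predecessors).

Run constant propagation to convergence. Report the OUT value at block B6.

Fixpoint table:
  B0:  IN=(all ⊤)  OUT=(all ⊤)
  B1:  IN=(all ⊤)  OUT=(all ⊤)
  B2:  IN=(all ⊤)  OUT=(all ⊤)
  B3:  IN=(all ⊤)  OUT=(all ⊤)
  B4:  IN=(all ⊤)  OUT=(all ⊤)
  B5:  IN=(all ⊤)  OUT={d:-4; rest ⊤}
  B6:  IN={d:-4; rest ⊤}  OUT={d:-4, e:6; rest ⊤}
  B7:  IN=(all ⊤)  OUT={d:5; rest ⊤}
  B8:  IN=(all ⊤)  OUT={c:2, e:-1; rest ⊤}

Merge at B6: IN[B6] = OUT[B5] = {a: ⊤, b: ⊤, c: ⊤, d: -4, e: ⊤, f: ⊤}
Applying B6's transfer function to that IN value gives OUT[B6] (row B6 above).

Answer: {a: ⊤, b: ⊤, c: ⊤, d: -4, e: 6, f: ⊤}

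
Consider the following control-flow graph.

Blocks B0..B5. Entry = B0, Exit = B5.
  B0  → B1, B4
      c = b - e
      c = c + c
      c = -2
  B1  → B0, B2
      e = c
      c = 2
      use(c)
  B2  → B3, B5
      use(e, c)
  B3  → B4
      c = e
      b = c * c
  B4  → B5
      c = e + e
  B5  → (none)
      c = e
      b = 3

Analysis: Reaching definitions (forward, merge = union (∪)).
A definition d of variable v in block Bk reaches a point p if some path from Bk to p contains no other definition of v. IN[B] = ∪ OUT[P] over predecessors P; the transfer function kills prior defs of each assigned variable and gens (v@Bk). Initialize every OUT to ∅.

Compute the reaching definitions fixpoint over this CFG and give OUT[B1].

Per-block solution:
  B0:   IN={c@B1, e@B1}   OUT={c@B0, e@B1}
  B1:   IN={c@B0, e@B1}   OUT={c@B1, e@B1}
  B2:   IN={c@B1, e@B1}   OUT={c@B1, e@B1}
  B3:   IN={c@B1, e@B1}   OUT={b@B3, c@B3, e@B1}
  B4:   IN={b@B3, c@B0, c@B3, e@B1}   OUT={b@B3, c@B4, e@B1}
  B5:   IN={b@B3, c@B1, c@B4, e@B1}   OUT={b@B5, c@B5, e@B1}

Merge at B1: IN[B1] = OUT[B0] = {c@B0, e@B1}
Applying B1's transfer function to that IN value gives OUT[B1] (row B1 above).

Answer: {c@B1, e@B1}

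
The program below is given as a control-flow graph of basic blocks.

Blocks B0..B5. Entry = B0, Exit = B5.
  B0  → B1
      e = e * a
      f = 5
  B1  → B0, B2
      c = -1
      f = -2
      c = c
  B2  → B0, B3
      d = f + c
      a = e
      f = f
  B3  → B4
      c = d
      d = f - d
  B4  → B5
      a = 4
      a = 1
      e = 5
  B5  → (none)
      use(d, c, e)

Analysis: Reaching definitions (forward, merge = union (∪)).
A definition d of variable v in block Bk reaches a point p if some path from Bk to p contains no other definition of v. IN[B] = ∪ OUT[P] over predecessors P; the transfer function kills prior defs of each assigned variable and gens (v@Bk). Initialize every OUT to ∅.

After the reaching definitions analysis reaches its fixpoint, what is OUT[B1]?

Answer: {a@B2, c@B1, d@B2, e@B0, f@B1}

Trace:
Fixpoint table:
  B0:  IN={a@B2, c@B1, d@B2, e@B0, f@B1, f@B2}  OUT={a@B2, c@B1, d@B2, e@B0, f@B0}
  B1:  IN={a@B2, c@B1, d@B2, e@B0, f@B0}  OUT={a@B2, c@B1, d@B2, e@B0, f@B1}
  B2:  IN={a@B2, c@B1, d@B2, e@B0, f@B1}  OUT={a@B2, c@B1, d@B2, e@B0, f@B2}
  B3:  IN={a@B2, c@B1, d@B2, e@B0, f@B2}  OUT={a@B2, c@B3, d@B3, e@B0, f@B2}
  B4:  IN={a@B2, c@B3, d@B3, e@B0, f@B2}  OUT={a@B4, c@B3, d@B3, e@B4, f@B2}
  B5:  IN={a@B4, c@B3, d@B3, e@B4, f@B2}  OUT={a@B4, c@B3, d@B3, e@B4, f@B2}

Merge at B1: IN[B1] = OUT[B0] = {a@B2, c@B1, d@B2, e@B0, f@B0}
Applying B1's transfer function to that IN value gives OUT[B1] (row B1 above).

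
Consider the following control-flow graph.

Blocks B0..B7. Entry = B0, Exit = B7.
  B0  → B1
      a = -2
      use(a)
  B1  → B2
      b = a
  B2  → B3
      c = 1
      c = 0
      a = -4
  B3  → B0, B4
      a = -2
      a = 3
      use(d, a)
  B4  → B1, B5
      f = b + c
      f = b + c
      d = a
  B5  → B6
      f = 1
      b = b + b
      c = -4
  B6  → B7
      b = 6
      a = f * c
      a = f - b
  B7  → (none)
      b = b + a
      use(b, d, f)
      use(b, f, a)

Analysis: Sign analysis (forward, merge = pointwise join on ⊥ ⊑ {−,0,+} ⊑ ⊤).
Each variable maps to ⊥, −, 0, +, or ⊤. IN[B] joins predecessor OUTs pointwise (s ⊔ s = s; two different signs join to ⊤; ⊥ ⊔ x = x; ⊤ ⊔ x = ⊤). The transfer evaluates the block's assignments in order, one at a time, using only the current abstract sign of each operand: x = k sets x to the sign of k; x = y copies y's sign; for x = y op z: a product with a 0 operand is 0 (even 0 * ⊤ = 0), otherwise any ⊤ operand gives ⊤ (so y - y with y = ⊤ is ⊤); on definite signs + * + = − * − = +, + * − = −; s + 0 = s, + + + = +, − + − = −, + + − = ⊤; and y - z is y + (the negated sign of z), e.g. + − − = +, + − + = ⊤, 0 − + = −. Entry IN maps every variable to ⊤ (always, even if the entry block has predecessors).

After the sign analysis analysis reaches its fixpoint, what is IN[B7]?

Answer: {a: ⊤, b: +, c: -, d: +, e: ⊤, f: +}

Trace:
Converged values:
  B0:  IN=(all ⊤)  OUT={a:-; rest ⊤}
  B1:  IN=(all ⊤)  OUT=(all ⊤)
  B2:  IN=(all ⊤)  OUT={a:-, c:0; rest ⊤}
  B3:  IN={a:-, c:0; rest ⊤}  OUT={a:+, c:0; rest ⊤}
  B4:  IN={a:+, c:0; rest ⊤}  OUT={a:+, c:0, d:+; rest ⊤}
  B5:  IN={a:+, c:0, d:+; rest ⊤}  OUT={a:+, c:-, d:+, f:+; rest ⊤}
  B6:  IN={a:+, c:-, d:+, f:+; rest ⊤}  OUT={b:+, c:-, d:+, f:+; rest ⊤}
  B7:  IN={b:+, c:-, d:+, f:+; rest ⊤}  OUT={c:-, d:+, f:+; rest ⊤}

Merge at B7: IN[B7] = OUT[B6] = {a: ⊤, b: +, c: -, d: +, e: ⊤, f: +}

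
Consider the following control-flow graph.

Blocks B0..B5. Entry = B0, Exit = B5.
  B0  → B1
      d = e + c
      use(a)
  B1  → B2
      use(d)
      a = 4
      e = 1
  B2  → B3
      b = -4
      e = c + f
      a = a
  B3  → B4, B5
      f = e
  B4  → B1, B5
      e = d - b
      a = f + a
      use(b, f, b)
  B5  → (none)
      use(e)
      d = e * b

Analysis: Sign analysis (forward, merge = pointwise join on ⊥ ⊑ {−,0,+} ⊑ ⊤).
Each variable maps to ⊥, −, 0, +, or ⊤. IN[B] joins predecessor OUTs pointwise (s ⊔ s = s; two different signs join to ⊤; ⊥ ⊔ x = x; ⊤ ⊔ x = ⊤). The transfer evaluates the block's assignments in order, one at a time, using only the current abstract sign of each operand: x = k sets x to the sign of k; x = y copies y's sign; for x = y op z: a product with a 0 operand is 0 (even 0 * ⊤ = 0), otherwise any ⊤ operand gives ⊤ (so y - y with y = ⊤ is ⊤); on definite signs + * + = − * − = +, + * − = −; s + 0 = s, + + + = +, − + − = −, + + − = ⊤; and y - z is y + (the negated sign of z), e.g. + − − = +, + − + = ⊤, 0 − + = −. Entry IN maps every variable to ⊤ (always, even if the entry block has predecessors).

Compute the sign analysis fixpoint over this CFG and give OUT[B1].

Answer: {a: +, b: ⊤, c: ⊤, d: ⊤, e: +, f: ⊤}

Working:
Per-block solution:
  B0:   IN=(all ⊤)   OUT=(all ⊤)
  B1:   IN=(all ⊤)   OUT={a:+, e:+; rest ⊤}
  B2:   IN={a:+, e:+; rest ⊤}   OUT={a:+, b:-; rest ⊤}
  B3:   IN={a:+, b:-; rest ⊤}   OUT={a:+, b:-; rest ⊤}
  B4:   IN={a:+, b:-; rest ⊤}   OUT={b:-; rest ⊤}
  B5:   IN={b:-; rest ⊤}   OUT={b:-; rest ⊤}

Merge at B1: IN[B1] = OUT[B0] ⊔ OUT[B4] = {a: ⊤, b: ⊤, c: ⊤, d: ⊤, e: ⊤, f: ⊤}
Applying B1's transfer function to that IN value gives OUT[B1] (row B1 above).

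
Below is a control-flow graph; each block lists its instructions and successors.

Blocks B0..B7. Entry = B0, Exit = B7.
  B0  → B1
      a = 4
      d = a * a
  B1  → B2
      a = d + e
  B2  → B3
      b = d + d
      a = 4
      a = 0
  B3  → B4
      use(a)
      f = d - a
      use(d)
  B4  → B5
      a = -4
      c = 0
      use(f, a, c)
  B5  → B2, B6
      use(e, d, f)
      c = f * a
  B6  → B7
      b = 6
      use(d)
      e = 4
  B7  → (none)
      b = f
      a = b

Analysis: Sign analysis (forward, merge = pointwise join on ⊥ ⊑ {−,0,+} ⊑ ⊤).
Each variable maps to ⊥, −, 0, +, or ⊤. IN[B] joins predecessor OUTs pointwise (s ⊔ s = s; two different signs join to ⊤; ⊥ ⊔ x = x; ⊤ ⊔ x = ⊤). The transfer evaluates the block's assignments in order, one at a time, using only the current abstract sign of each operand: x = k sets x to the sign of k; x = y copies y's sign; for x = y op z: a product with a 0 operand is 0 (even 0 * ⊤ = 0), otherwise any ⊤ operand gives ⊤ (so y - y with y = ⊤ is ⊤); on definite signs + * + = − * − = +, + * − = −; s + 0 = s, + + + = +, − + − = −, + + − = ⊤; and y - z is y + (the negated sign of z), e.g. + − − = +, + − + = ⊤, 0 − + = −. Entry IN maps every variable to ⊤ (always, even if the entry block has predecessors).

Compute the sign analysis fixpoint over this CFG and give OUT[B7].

Per-block solution:
  B0:  IN=(all ⊤)  OUT={a:+, d:+; rest ⊤}
  B1:  IN={a:+, d:+; rest ⊤}  OUT={d:+; rest ⊤}
  B2:  IN={d:+; rest ⊤}  OUT={a:0, b:+, d:+; rest ⊤}
  B3:  IN={a:0, b:+, d:+; rest ⊤}  OUT={a:0, b:+, d:+, f:+; rest ⊤}
  B4:  IN={a:0, b:+, d:+, f:+; rest ⊤}  OUT={a:-, b:+, c:0, d:+, f:+; rest ⊤}
  B5:  IN={a:-, b:+, c:0, d:+, f:+; rest ⊤}  OUT={a:-, b:+, c:-, d:+, f:+; rest ⊤}
  B6:  IN={a:-, b:+, c:-, d:+, f:+; rest ⊤}  OUT={a:-, b:+, c:-, d:+, e:+, f:+; rest ⊤}
  B7:  IN={a:-, b:+, c:-, d:+, e:+, f:+; rest ⊤}  OUT={a:+, b:+, c:-, d:+, e:+, f:+; rest ⊤}

Merge at B7: IN[B7] = OUT[B6] = {a: -, b: +, c: -, d: +, e: +, f: +}
Applying B7's transfer function to that IN value gives OUT[B7] (row B7 above).

Answer: {a: +, b: +, c: -, d: +, e: +, f: +}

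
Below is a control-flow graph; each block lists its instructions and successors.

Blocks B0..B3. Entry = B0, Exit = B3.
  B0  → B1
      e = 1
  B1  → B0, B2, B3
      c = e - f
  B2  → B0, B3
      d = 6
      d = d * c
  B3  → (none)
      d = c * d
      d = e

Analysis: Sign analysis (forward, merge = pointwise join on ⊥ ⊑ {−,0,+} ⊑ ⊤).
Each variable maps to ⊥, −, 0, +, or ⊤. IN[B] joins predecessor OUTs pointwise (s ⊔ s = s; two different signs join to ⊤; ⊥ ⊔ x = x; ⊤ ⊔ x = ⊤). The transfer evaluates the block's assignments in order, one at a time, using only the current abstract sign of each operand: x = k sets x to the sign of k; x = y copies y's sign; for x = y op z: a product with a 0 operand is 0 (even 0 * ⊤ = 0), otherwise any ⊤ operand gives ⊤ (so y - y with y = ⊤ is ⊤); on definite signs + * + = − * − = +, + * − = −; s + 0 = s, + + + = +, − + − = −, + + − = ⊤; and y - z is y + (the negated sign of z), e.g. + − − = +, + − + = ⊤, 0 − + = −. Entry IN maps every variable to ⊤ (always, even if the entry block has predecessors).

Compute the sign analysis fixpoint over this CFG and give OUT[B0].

Per-block solution:
  B0:   IN=(all ⊤)   OUT={e:+; rest ⊤}
  B1:   IN={e:+; rest ⊤}   OUT={e:+; rest ⊤}
  B2:   IN={e:+; rest ⊤}   OUT={e:+; rest ⊤}
  B3:   IN={e:+; rest ⊤}   OUT={d:+, e:+; rest ⊤}

Merge at B0 (entry node, so the boundary value (all ⊤) is joined with the incoming edge(s)): IN[B0] = (all ⊤) ⊔ OUT[B1] ⊔ OUT[B2] = {a: ⊤, b: ⊤, c: ⊤, d: ⊤, e: ⊤, f: ⊤}
Applying B0's transfer function to that IN value gives OUT[B0] (row B0 above).

Answer: {a: ⊤, b: ⊤, c: ⊤, d: ⊤, e: +, f: ⊤}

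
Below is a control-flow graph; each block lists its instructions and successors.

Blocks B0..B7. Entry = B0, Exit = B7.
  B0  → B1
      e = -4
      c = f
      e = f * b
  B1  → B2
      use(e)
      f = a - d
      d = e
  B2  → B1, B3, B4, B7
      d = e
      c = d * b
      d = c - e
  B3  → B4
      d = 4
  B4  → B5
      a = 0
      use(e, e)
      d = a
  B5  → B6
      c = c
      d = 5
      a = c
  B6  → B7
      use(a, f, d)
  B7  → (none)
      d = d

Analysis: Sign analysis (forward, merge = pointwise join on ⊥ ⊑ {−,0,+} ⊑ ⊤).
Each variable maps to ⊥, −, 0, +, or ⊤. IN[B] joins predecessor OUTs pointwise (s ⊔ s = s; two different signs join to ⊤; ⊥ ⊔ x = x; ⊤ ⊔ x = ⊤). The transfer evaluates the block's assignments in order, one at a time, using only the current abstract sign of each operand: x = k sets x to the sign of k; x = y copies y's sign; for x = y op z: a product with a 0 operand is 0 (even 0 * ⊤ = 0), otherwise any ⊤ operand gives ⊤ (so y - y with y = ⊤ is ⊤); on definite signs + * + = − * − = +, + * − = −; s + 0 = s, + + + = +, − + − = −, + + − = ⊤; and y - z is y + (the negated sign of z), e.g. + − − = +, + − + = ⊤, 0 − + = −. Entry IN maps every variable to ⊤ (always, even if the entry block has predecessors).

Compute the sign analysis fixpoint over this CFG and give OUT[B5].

Fixpoint table:
  B0: | IN=(all ⊤) | OUT=(all ⊤)
  B1: | IN=(all ⊤) | OUT=(all ⊤)
  B2: | IN=(all ⊤) | OUT=(all ⊤)
  B3: | IN=(all ⊤) | OUT={d:+; rest ⊤}
  B4: | IN=(all ⊤) | OUT={a:0, d:0; rest ⊤}
  B5: | IN={a:0, d:0; rest ⊤} | OUT={d:+; rest ⊤}
  B6: | IN={d:+; rest ⊤} | OUT={d:+; rest ⊤}
  B7: | IN=(all ⊤) | OUT=(all ⊤)

Merge at B5: IN[B5] = OUT[B4] = {a: 0, b: ⊤, c: ⊤, d: 0, e: ⊤, f: ⊤}
Applying B5's transfer function to that IN value gives OUT[B5] (row B5 above).

Answer: {a: ⊤, b: ⊤, c: ⊤, d: +, e: ⊤, f: ⊤}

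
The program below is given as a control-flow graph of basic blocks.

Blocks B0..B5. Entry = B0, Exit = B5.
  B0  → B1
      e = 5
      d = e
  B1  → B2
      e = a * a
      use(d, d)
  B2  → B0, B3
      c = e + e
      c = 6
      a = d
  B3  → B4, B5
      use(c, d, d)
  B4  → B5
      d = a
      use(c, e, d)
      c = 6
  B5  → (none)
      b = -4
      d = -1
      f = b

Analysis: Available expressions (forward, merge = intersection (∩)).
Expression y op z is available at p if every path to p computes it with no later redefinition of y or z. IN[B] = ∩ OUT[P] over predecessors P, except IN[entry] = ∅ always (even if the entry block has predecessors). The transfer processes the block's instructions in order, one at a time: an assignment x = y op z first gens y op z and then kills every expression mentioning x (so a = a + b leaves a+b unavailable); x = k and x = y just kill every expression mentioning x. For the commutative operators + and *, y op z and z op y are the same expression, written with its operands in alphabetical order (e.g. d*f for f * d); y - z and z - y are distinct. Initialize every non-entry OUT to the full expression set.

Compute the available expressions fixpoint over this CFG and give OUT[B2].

Answer: {e+e}

Derivation:
Per-block solution:
  B0: | IN={} | OUT={}
  B1: | IN={} | OUT={a*a}
  B2: | IN={a*a} | OUT={e+e}
  B3: | IN={e+e} | OUT={e+e}
  B4: | IN={e+e} | OUT={e+e}
  B5: | IN={e+e} | OUT={e+e}

Merge at B2: IN[B2] = OUT[B1] = {a*a}
Applying B2's transfer function to that IN value gives OUT[B2] (row B2 above).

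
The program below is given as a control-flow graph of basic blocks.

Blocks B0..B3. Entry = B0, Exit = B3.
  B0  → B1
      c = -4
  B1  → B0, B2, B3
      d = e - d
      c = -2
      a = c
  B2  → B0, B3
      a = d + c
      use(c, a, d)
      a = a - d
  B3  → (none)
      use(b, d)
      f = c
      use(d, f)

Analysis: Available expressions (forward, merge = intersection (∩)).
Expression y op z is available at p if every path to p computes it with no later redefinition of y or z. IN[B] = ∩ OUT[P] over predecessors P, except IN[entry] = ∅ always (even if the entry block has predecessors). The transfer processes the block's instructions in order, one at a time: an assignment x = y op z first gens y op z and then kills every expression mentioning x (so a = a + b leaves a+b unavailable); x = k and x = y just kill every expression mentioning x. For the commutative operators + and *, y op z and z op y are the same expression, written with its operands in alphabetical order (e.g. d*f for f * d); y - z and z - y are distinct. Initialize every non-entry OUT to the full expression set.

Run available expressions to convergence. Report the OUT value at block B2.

Answer: {c+d}

Working:
Converged values:
  B0:   IN={}   OUT={}
  B1:   IN={}   OUT={}
  B2:   IN={}   OUT={c+d}
  B3:   IN={}   OUT={}

Merge at B2: IN[B2] = OUT[B1] = {}
Applying B2's transfer function to that IN value gives OUT[B2] (row B2 above).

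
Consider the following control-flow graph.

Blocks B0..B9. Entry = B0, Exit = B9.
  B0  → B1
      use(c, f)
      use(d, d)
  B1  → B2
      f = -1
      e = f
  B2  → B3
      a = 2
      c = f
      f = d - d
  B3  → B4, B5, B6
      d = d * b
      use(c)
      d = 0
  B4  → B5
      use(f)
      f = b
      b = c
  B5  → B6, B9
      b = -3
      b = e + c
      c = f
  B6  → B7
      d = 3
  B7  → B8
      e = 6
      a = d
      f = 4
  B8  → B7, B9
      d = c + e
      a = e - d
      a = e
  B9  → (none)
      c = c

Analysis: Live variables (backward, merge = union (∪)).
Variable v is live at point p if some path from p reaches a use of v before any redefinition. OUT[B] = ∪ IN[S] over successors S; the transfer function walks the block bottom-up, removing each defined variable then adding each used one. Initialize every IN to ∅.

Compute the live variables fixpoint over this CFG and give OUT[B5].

Answer: {c}

Derivation:
Converged values:
  B0:  IN={b, c, d, f}  OUT={b, d}
  B1:  IN={b, d}  OUT={b, d, e, f}
  B2:  IN={b, d, e, f}  OUT={b, c, d, e, f}
  B3:  IN={b, c, d, e, f}  OUT={b, c, e, f}
  B4:  IN={b, c, e, f}  OUT={c, e, f}
  B5:  IN={c, e, f}  OUT={c}
  B6:  IN={c}  OUT={c, d}
  B7:  IN={c, d}  OUT={c, e}
  B8:  IN={c, e}  OUT={c, d}
  B9:  IN={c}  OUT={}

Merge at B5: OUT[B5] = IN[B6] ⊔ IN[B9] = {c}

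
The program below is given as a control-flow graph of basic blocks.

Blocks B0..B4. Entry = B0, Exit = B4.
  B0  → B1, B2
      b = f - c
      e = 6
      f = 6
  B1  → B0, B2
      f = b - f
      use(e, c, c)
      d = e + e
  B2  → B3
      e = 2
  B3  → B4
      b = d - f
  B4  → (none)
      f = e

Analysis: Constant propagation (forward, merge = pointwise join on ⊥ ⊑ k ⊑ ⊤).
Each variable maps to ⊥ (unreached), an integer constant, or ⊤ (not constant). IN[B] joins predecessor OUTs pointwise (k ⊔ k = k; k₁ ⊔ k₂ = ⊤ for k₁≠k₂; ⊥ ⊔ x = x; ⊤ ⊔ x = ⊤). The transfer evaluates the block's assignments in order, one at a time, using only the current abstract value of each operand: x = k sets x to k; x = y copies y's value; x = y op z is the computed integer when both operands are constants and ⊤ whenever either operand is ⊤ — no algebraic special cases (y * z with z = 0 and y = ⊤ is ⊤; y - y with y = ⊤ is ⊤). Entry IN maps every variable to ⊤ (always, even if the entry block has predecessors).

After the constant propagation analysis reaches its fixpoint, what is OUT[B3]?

Fixpoint table:
  B0:   IN=(all ⊤)   OUT={e:6, f:6; rest ⊤}
  B1:   IN={e:6, f:6; rest ⊤}   OUT={d:12, e:6; rest ⊤}
  B2:   IN={e:6; rest ⊤}   OUT={e:2; rest ⊤}
  B3:   IN={e:2; rest ⊤}   OUT={e:2; rest ⊤}
  B4:   IN={e:2; rest ⊤}   OUT={e:2, f:2; rest ⊤}

Merge at B3: IN[B3] = OUT[B2] = {a: ⊤, b: ⊤, c: ⊤, d: ⊤, e: 2, f: ⊤}
Applying B3's transfer function to that IN value gives OUT[B3] (row B3 above).

Answer: {a: ⊤, b: ⊤, c: ⊤, d: ⊤, e: 2, f: ⊤}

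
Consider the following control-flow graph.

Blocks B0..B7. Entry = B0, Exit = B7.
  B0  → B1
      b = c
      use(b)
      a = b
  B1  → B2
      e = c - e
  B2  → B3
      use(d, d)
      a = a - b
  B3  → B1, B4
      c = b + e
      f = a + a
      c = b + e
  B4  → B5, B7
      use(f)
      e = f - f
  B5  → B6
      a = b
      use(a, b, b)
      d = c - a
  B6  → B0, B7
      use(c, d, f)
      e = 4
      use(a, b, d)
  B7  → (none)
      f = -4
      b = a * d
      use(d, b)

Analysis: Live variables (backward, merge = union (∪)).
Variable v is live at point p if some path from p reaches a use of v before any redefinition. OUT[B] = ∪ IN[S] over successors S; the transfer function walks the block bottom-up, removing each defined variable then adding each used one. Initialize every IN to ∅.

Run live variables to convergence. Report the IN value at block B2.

Per-block solution:
  B0:  IN={c, d, e}  OUT={a, b, c, d, e}
  B1:  IN={a, b, c, d, e}  OUT={a, b, d, e}
  B2:  IN={a, b, d, e}  OUT={a, b, d, e}
  B3:  IN={a, b, d, e}  OUT={a, b, c, d, e, f}
  B4:  IN={a, b, c, d, f}  OUT={a, b, c, d, f}
  B5:  IN={b, c, f}  OUT={a, b, c, d, f}
  B6:  IN={a, b, c, d, f}  OUT={a, c, d, e}
  B7:  IN={a, d}  OUT={}

Merge at B2: OUT[B2] = IN[B3] = {a, b, d, e}
Applying B2's transfer function to that OUT value gives IN[B2] (row B2 above).

Answer: {a, b, d, e}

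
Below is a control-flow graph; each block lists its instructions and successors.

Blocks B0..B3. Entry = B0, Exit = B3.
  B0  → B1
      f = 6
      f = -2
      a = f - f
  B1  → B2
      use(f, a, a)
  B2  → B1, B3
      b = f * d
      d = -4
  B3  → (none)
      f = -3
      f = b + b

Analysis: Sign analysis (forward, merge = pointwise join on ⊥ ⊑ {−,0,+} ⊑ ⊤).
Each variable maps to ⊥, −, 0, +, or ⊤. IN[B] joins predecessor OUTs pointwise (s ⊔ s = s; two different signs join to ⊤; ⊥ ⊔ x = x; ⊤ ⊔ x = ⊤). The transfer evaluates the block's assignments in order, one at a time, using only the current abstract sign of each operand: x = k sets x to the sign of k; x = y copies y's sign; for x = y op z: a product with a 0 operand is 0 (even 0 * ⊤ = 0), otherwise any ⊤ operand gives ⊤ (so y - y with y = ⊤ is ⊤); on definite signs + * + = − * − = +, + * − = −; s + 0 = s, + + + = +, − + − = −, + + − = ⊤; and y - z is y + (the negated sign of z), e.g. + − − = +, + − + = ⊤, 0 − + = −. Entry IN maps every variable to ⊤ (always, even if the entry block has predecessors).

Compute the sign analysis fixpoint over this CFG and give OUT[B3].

Answer: {a: ⊤, b: ⊤, c: ⊤, d: -, e: ⊤, f: ⊤}

Working:
Per-block solution:
  B0: | IN=(all ⊤) | OUT={f:-; rest ⊤}
  B1: | IN={f:-; rest ⊤} | OUT={f:-; rest ⊤}
  B2: | IN={f:-; rest ⊤} | OUT={d:-, f:-; rest ⊤}
  B3: | IN={d:-, f:-; rest ⊤} | OUT={d:-; rest ⊤}

Merge at B3: IN[B3] = OUT[B2] = {a: ⊤, b: ⊤, c: ⊤, d: -, e: ⊤, f: -}
Applying B3's transfer function to that IN value gives OUT[B3] (row B3 above).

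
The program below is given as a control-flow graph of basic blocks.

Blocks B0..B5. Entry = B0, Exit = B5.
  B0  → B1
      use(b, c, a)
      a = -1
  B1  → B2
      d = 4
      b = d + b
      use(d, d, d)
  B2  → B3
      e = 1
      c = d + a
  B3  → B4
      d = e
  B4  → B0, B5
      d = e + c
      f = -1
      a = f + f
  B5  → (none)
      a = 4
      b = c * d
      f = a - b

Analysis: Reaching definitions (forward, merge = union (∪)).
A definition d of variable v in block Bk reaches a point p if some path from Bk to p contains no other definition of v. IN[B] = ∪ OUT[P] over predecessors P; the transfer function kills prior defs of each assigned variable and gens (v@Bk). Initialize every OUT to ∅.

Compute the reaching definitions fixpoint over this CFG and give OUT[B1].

Converged values:
  B0: | IN={a@B4, b@B1, c@B2, d@B4, e@B2, f@B4} | OUT={a@B0, b@B1, c@B2, d@B4, e@B2, f@B4}
  B1: | IN={a@B0, b@B1, c@B2, d@B4, e@B2, f@B4} | OUT={a@B0, b@B1, c@B2, d@B1, e@B2, f@B4}
  B2: | IN={a@B0, b@B1, c@B2, d@B1, e@B2, f@B4} | OUT={a@B0, b@B1, c@B2, d@B1, e@B2, f@B4}
  B3: | IN={a@B0, b@B1, c@B2, d@B1, e@B2, f@B4} | OUT={a@B0, b@B1, c@B2, d@B3, e@B2, f@B4}
  B4: | IN={a@B0, b@B1, c@B2, d@B3, e@B2, f@B4} | OUT={a@B4, b@B1, c@B2, d@B4, e@B2, f@B4}
  B5: | IN={a@B4, b@B1, c@B2, d@B4, e@B2, f@B4} | OUT={a@B5, b@B5, c@B2, d@B4, e@B2, f@B5}

Merge at B1: IN[B1] = OUT[B0] = {a@B0, b@B1, c@B2, d@B4, e@B2, f@B4}
Applying B1's transfer function to that IN value gives OUT[B1] (row B1 above).

Answer: {a@B0, b@B1, c@B2, d@B1, e@B2, f@B4}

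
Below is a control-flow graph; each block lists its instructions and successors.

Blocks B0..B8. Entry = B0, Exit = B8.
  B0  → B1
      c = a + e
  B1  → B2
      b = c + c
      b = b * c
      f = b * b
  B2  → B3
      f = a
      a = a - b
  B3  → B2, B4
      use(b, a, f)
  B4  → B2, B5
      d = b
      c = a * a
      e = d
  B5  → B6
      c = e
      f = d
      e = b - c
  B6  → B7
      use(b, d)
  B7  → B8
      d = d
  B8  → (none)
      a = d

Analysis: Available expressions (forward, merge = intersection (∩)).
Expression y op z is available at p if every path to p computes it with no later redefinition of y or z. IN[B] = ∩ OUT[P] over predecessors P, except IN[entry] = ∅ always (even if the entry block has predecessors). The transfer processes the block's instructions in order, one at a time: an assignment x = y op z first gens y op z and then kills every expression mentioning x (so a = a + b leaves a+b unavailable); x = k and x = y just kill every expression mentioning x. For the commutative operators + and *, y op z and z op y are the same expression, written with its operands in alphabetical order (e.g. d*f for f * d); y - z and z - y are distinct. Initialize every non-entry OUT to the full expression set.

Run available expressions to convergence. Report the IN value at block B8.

Answer: {a*a, b*b, b-c}

Derivation:
Per-block solution:
  B0:   IN={}   OUT={a+e}
  B1:   IN={a+e}   OUT={a+e, b*b, c+c}
  B2:   IN={b*b}   OUT={b*b}
  B3:   IN={b*b}   OUT={b*b}
  B4:   IN={b*b}   OUT={a*a, b*b}
  B5:   IN={a*a, b*b}   OUT={a*a, b*b, b-c}
  B6:   IN={a*a, b*b, b-c}   OUT={a*a, b*b, b-c}
  B7:   IN={a*a, b*b, b-c}   OUT={a*a, b*b, b-c}
  B8:   IN={a*a, b*b, b-c}   OUT={b*b, b-c}

Merge at B8: IN[B8] = OUT[B7] = {a*a, b*b, b-c}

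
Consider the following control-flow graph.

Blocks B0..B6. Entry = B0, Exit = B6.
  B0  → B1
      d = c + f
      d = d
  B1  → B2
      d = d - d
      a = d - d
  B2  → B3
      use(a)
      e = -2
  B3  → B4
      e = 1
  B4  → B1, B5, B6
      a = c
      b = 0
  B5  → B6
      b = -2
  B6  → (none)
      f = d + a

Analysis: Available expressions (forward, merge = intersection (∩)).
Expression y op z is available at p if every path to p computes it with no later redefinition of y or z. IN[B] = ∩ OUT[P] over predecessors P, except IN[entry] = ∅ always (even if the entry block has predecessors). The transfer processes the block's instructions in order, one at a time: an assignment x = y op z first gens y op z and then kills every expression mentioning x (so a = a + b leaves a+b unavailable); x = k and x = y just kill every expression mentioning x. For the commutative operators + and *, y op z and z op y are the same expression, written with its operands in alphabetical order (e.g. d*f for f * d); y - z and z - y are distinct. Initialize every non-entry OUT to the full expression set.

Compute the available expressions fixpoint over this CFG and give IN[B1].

Answer: {c+f}

Trace:
Per-block solution:
  B0: | IN={} | OUT={c+f}
  B1: | IN={c+f} | OUT={c+f, d-d}
  B2: | IN={c+f, d-d} | OUT={c+f, d-d}
  B3: | IN={c+f, d-d} | OUT={c+f, d-d}
  B4: | IN={c+f, d-d} | OUT={c+f, d-d}
  B5: | IN={c+f, d-d} | OUT={c+f, d-d}
  B6: | IN={c+f, d-d} | OUT={a+d, d-d}

Merge at B1: IN[B1] = OUT[B0] ∩ OUT[B4] = {c+f}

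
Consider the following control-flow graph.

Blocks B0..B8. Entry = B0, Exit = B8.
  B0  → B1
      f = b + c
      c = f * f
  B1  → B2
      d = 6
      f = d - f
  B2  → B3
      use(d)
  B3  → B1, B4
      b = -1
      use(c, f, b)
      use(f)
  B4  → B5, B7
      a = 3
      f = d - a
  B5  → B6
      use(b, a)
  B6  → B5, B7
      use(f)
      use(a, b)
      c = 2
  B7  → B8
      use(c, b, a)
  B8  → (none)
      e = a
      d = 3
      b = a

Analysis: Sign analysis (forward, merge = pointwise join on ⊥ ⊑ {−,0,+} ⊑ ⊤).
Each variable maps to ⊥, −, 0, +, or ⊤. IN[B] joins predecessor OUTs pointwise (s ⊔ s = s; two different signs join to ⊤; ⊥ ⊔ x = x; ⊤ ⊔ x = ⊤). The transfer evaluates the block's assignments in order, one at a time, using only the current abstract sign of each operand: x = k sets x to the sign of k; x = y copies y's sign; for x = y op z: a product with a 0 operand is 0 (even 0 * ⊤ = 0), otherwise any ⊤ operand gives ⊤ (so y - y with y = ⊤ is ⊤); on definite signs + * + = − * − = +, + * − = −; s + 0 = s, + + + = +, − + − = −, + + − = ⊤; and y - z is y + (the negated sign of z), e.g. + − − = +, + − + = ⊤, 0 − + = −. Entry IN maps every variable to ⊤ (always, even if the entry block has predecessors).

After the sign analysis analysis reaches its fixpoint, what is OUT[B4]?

Converged values:
  B0:   IN=(all ⊤)   OUT=(all ⊤)
  B1:   IN=(all ⊤)   OUT={d:+; rest ⊤}
  B2:   IN={d:+; rest ⊤}   OUT={d:+; rest ⊤}
  B3:   IN={d:+; rest ⊤}   OUT={b:-, d:+; rest ⊤}
  B4:   IN={b:-, d:+; rest ⊤}   OUT={a:+, b:-, d:+; rest ⊤}
  B5:   IN={a:+, b:-, d:+; rest ⊤}   OUT={a:+, b:-, d:+; rest ⊤}
  B6:   IN={a:+, b:-, d:+; rest ⊤}   OUT={a:+, b:-, c:+, d:+; rest ⊤}
  B7:   IN={a:+, b:-, d:+; rest ⊤}   OUT={a:+, b:-, d:+; rest ⊤}
  B8:   IN={a:+, b:-, d:+; rest ⊤}   OUT={a:+, b:+, d:+, e:+; rest ⊤}

Merge at B4: IN[B4] = OUT[B3] = {a: ⊤, b: -, c: ⊤, d: +, e: ⊤, f: ⊤}
Applying B4's transfer function to that IN value gives OUT[B4] (row B4 above).

Answer: {a: +, b: -, c: ⊤, d: +, e: ⊤, f: ⊤}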